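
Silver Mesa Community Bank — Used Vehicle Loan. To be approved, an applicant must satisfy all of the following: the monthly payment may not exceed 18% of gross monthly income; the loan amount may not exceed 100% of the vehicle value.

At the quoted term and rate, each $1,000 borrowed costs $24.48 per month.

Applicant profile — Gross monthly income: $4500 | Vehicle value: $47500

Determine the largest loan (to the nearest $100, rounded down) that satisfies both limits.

$33,000

Payment cap: 18% × $4,500 = $810/month.
At $24.48 per $1,000, that supports 810/24.48 × 1,000 ≈ $33,088 → $33,000.
LTV cap: 100% × $47,500 = $47,500 → $47,500.
Binding constraint: payment-to-income.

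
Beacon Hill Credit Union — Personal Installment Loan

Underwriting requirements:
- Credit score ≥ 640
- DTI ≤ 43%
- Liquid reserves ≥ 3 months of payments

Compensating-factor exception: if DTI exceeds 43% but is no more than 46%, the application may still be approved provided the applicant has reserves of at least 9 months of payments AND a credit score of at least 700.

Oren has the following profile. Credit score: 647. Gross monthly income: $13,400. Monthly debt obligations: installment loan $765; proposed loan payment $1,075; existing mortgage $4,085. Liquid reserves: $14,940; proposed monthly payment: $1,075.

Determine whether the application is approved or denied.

Credit score 647 ≥ 640 (meets base)
Total debts = (765 + 1,075 + 4,085) = 5,925. DTI: 5,925 ÷ 13,400 = 44.2%, over the 43% base limit.
Reserves = 14,940/1,075 = 13.9 months ≥ 3
DTI 44.2% is within the 43%–46% exception band; checking compensating factors.
Reserves 13.9 ≥ 9 months; credit score 647 < 700.
Override conditions not both satisfied; exception does not apply.

Denied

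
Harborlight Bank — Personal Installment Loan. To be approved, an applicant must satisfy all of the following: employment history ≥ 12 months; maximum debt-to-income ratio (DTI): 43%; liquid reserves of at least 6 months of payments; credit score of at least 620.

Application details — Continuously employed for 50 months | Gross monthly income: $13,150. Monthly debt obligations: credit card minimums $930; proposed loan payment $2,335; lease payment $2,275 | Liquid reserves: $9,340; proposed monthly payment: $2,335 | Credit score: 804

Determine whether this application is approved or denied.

Denied

Employment 50 ≥ 12 months
Total monthly debts = (930 + 2,335 + 2,275) = 5,540. DTI = 5,540/13,150 = 42.1% ≤ 43%
Liquid reserves cover 9,340/2,335 = 4.0 months — < 6 required
Credit score 804 ≥ 620 (meets)
Fails on reserves.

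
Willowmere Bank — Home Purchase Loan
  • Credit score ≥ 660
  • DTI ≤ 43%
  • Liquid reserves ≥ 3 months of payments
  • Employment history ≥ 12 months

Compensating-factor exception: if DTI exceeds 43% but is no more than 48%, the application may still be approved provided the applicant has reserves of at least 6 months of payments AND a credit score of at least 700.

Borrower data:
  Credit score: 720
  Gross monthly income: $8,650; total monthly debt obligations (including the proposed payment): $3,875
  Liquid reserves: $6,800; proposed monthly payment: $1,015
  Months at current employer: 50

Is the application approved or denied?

Credit score 720 ≥ 660 (meets base)
DTI = 3,875/8,650 = 44.8% > 43% — standard DTI limit exceeded.
Reserves = 6,800/1,015 = 6.7 months ≥ 3
Employment 50 ≥ 12 months
44.8% falls in the override range (43%–48%), so the compensating-factor test applies.
Override check — reserves: 6.7 mo (ok); score: 720 (ok).
Both compensating conditions met → exception applies.

Approved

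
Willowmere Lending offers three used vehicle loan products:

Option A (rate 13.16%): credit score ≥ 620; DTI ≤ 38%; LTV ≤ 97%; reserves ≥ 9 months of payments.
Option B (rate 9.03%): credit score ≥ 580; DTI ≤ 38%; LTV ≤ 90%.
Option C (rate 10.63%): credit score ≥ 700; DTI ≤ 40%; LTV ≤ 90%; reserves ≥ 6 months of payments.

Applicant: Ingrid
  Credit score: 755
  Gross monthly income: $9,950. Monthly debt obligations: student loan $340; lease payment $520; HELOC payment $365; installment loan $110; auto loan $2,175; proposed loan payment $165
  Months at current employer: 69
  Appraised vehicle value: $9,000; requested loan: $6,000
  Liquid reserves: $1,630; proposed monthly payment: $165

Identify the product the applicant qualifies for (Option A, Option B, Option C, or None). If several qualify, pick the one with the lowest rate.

Option B

Total debts = (340 + 520 + 365 + 110 + 2,175 + 165) = 3,675; DTI = 3,675/9,950 = 36.9%.
LTV = 6,000/9,000 = 66.7%.
Reserves = 1,630/165 = 9.9 months.
Option A: score 755 ≥ 620; DTI 36.9% ≤ 38%; LTV 66.7% ≤ 97%; reserves 9.9 ≥ 9 mo → qualifies.
Option B: score 755 ≥ 580; DTI 36.9% ≤ 38%; LTV 66.7% ≤ 90% → qualifies.
Option C: score 755 ≥ 700; DTI 36.9% ≤ 40%; LTV 66.7% ≤ 90%; reserves 9.9 ≥ 6 mo → qualifies.
Qualifying: Option A, Option B, Option C. Lowest rate is 9.03% → Option B.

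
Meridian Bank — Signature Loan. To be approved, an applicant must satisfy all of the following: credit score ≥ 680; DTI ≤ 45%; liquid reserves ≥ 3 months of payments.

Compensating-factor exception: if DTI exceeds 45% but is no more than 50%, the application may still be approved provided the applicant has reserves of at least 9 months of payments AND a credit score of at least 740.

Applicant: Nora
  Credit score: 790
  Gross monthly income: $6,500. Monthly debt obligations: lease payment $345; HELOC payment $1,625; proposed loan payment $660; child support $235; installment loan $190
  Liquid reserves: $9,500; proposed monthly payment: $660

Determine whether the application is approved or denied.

Credit score 790 ≥ 680 (meets base)
Total debts = (345 + 1,625 + 660 + 235 + 190) = 3,055. DTI: 3,055 ÷ 6,500 = 47%, over the 45% base limit.
Reserves: 9,500 ÷ 660 = 14.4 months (meets 3-month minimum)
DTI 47% is within the 45%–50% exception band; checking compensating factors.
Reserves 14.4 ≥ 9 months; credit score 790 ≥ 740.
Both compensating conditions met → exception applies.

Approved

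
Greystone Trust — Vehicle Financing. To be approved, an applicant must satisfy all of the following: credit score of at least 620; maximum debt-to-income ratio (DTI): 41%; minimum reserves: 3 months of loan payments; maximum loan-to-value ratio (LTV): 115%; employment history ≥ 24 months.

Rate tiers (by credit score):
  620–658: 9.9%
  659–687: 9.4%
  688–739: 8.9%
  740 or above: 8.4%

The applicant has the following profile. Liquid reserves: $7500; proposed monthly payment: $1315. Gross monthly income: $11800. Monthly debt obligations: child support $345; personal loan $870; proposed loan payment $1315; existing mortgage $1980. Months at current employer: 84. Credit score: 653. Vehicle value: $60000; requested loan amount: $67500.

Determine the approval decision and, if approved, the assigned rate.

Credit score 653 ≥ 620 (meets minimum)
Total monthly debts = (345 + 870 + 1,315 + 1,980) = 4,510. DTI: 4,510 ÷ 11,800 = 38.2%, within the 41% cap
LTV = 67,500/60,000 = 112.5% ≤ 115%
Employment 84 ≥ 24 months
Reserves = 7,500/1,315 = 5.7 months ≥ 3
All requirements met. Score 653 falls in the 620–658 tier → 9.9%.

Approved at 9.9%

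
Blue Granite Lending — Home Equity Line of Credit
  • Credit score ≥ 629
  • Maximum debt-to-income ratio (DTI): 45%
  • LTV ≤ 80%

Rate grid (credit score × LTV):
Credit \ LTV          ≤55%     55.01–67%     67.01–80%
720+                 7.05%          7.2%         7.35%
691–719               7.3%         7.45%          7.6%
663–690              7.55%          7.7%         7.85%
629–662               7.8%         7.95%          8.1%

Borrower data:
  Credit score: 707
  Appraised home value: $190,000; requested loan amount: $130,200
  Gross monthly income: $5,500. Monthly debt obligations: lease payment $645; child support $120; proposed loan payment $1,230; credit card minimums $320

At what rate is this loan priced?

Credit score 707 ≥ 629; Total monthly debts = (645 + 120 + 1,230 + 320) = 2,315. DTI: 2,315 ÷ 5,500 = 42.1%, within the 45% cap
Loan-to-value = 130,200/190,000 = 68.5% — pass (80% max)
Score 707 is in the 691–719 band; LTV 68.5% is in the 67.01–80% band → 7.6%.

7.6%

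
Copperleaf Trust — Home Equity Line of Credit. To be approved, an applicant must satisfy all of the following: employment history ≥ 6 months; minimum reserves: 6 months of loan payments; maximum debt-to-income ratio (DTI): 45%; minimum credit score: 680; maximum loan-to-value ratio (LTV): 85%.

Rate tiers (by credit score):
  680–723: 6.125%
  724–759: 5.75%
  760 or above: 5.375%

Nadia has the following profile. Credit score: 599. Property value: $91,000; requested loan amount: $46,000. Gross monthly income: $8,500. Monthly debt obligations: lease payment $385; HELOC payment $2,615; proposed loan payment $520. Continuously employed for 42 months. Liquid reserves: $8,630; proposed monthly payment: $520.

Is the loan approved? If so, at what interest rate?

Credit score 599 < 680 (below minimum)
Reserves = 8,630/520 = 16.6 months ≥ 6
Total monthly debts = (385 + 2,615 + 520) = 3,520. Debt-to-income = 3,520/8,500 = 41.4% — meets 45% limit
Employment 42 ≥ 6 months
Loan-to-value = 46,000/91,000 = 50.5% — pass (85% max)
Not all requirements met → denied.

Denied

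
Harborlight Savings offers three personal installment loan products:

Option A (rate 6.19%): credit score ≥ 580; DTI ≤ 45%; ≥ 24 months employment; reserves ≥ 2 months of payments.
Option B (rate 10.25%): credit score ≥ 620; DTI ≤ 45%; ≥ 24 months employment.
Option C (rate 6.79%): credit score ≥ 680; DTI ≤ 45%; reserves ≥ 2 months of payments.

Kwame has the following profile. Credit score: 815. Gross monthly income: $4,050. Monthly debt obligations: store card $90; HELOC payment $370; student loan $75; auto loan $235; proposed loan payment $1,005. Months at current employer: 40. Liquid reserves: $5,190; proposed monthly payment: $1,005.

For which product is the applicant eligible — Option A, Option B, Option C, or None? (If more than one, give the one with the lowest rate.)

Option A

Total debts = (90 + 370 + 75 + 235 + 1,005) = 1,775; DTI = 1,775/4,050 = 43.8%.
Reserves = 5,190/1,005 = 5.2 months.
Option A: score 815 ≥ 580; DTI 43.8% ≤ 45%; employment 40 ≥ 24 mo; reserves 5.2 ≥ 2 mo → qualifies.
Option B: score 815 ≥ 620; DTI 43.8% ≤ 45%; employment 40 ≥ 24 mo → qualifies.
Option C: score 815 ≥ 680; DTI 43.8% ≤ 45%; reserves 5.2 ≥ 2 mo → qualifies.
Qualifying: Option A, Option B, Option C. Lowest rate is 6.19% → Option A.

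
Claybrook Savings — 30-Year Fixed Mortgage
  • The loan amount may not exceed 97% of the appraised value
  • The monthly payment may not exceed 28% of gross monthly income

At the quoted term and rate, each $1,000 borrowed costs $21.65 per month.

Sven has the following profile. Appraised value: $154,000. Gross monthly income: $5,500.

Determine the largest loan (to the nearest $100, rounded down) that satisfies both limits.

Payment cap: 28% × $5,500 = $1,540/month.
At $21.65 per $1,000, that supports 1,540/21.65 × 1,000 ≈ $71,131 → $71,100.
LTV cap: 97% × $154,000 = $149,380 → $149,300.
Binding constraint: payment-to-income.

$71,100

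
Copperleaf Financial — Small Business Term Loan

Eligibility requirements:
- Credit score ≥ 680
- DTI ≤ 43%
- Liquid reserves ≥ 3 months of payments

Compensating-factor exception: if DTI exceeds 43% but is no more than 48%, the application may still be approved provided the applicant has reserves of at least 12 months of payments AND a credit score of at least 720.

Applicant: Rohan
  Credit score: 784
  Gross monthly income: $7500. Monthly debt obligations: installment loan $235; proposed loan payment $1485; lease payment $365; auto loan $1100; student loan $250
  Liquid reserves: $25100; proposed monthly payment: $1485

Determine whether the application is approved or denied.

Credit score 784 ≥ 680 (meets base)
Total debts = (235 + 1,485 + 365 + 1,100 + 250) = 3,435. DTI: 3,435 ÷ 7,500 = 45.8%, over the 43% base limit.
Reserves = 25,100/1,485 = 16.9 months ≥ 3
45.8% falls in the override range (43%–48%), so the compensating-factor test applies.
Override check — reserves: 16.9 mo (ok); score: 784 (ok).
Both compensating conditions met → exception applies.

Approved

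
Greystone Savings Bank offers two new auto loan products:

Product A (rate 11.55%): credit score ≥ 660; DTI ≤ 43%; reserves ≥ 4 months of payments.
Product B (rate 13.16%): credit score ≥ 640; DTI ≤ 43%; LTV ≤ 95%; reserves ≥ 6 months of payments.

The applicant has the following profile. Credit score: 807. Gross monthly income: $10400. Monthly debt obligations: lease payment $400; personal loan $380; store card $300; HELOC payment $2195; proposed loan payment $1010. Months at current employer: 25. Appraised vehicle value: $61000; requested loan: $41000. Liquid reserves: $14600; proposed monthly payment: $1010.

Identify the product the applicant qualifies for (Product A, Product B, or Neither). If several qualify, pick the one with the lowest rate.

Total debts = (400 + 380 + 300 + 2,195 + 1,010) = 4,285; DTI = 4,285/10,400 = 41.2%.
LTV = 41,000/61,000 = 67.2%.
Reserves = 14,600/1,010 = 14.5 months.
Product A: score 807 ≥ 660; DTI 41.2% ≤ 43%; reserves 14.5 ≥ 4 mo → qualifies.
Product B: score 807 ≥ 640; DTI 41.2% ≤ 43%; LTV 67.2% ≤ 95%; reserves 14.5 ≥ 6 mo → qualifies.
Qualifying: Product A, Product B. Lowest rate is 11.55% → Product A.

Product A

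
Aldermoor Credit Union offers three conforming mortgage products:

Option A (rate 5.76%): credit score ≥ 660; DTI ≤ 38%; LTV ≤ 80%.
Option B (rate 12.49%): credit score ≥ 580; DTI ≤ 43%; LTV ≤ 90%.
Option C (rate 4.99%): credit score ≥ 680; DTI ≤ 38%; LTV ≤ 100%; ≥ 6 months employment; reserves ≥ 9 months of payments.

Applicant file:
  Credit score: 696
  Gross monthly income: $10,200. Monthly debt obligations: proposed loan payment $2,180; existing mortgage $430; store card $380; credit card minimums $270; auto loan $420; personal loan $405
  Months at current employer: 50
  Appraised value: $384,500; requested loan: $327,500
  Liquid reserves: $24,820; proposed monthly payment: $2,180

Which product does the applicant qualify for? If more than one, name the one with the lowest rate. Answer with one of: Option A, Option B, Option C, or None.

Total debts = (2,180 + 430 + 380 + 270 + 420 + 405) = 4,085; DTI = 4,085/10,200 = 40%.
LTV = 327,500/384,500 = 85.2%.
Reserves = 24,820/2,180 = 11.4 months.
Option A: score 696 ≥ 660; DTI 40% > 38%; LTV 85.2% > 80% → does not qualify.
Option B: score 696 ≥ 580; DTI 40% ≤ 43%; LTV 85.2% ≤ 90% → qualifies.
Option C: score 696 ≥ 680; DTI 40% > 38%; LTV 85.2% ≤ 100%; employment 50 ≥ 6 mo; reserves 11.4 ≥ 9 mo → does not qualify.

Option B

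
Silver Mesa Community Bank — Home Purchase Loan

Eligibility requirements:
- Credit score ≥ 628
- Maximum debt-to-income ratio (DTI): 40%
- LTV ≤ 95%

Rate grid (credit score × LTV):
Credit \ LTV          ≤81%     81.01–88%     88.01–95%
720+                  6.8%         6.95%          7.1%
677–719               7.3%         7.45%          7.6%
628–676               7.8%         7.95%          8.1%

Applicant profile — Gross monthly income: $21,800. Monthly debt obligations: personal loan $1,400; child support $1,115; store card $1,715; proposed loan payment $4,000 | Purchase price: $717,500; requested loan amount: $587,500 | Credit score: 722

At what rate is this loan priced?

6.95%

Credit score 722 ≥ 628; Total monthly debts = (1,400 + 1,115 + 1,715 + 4,000) = 8,230. Debt-to-income = 8,230/21,800 = 37.8% — meets 40% limit
LTV = 587,500/717,500 = 81.9% ≤ 95%
Score 722 is in the 720+ band; LTV 81.9% is in the 81.01–88% band → 6.95%.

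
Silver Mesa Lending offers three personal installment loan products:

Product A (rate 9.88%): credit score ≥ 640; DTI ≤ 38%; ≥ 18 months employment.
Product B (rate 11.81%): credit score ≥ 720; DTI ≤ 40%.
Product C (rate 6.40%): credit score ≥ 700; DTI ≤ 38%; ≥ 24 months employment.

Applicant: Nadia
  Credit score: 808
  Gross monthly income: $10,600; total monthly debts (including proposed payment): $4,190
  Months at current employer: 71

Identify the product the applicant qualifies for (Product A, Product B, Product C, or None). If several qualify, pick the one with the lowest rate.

Product B

DTI = 4,190/10,600 = 39.5%.
Product A: score 808 ≥ 640; DTI 39.5% > 38%; employment 71 ≥ 18 mo → does not qualify.
Product B: score 808 ≥ 720; DTI 39.5% ≤ 40% → qualifies.
Product C: score 808 ≥ 700; DTI 39.5% > 38%; employment 71 ≥ 24 mo → does not qualify.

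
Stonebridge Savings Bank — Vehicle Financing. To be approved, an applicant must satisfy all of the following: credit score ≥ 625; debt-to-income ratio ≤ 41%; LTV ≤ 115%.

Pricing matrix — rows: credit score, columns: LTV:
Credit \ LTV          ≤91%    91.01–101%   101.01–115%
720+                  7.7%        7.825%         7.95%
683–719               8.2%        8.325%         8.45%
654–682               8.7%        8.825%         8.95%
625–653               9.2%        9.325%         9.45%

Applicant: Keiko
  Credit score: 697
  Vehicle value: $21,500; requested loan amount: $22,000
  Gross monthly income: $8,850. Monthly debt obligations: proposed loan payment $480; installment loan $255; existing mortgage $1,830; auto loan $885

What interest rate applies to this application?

Credit score 697 ≥ 625; Total monthly debts = (480 + 255 + 1,830 + 885) = 3,450. DTI = 3,450/8,850 = 39% ≤ 41%
Loan-to-value = 22,000/21,500 = 102.3% — pass (115% max)
Credit 697 → row 683–719; LTV 102.3% → column 101.01–115%. Grid cell → 8.45%.

8.45%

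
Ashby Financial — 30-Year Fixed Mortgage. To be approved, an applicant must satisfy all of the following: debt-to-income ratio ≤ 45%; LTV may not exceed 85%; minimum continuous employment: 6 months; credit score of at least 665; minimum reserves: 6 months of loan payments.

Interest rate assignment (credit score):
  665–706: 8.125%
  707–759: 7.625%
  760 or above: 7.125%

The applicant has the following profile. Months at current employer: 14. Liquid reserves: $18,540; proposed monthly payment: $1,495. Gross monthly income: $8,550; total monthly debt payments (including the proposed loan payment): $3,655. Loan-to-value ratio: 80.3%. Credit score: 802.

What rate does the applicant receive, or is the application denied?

Credit score 802 ≥ 665 (meets minimum)
LTV 80.3% ≤ 85%
Employment 14 ≥ 6 months
Liquid reserves cover 18,540/1,495 = 12.4 months — ≥ 6 required
Debt-to-income = 3,655/8,550 = 42.7% — meets 45% limit
All requirements met. Score 802 falls in the 760 or above tier → 7.125%.

Approved at 7.125%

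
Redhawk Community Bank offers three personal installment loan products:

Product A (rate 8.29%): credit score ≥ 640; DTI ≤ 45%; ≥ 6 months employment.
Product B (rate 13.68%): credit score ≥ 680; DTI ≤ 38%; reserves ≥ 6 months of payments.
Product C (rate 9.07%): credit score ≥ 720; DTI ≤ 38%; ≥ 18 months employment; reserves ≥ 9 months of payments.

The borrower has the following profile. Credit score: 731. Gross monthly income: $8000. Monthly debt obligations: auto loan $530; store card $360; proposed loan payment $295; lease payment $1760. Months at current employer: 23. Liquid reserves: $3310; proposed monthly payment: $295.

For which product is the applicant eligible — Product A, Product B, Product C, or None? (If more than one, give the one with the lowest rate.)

Product A

Total debts = (530 + 360 + 295 + 1,760) = 2,945; DTI = 2,945/8,000 = 36.8%.
Reserves = 3,310/295 = 11.2 months.
Product A: score 731 ≥ 640; DTI 36.8% ≤ 45%; employment 23 ≥ 6 mo → qualifies.
Product B: score 731 ≥ 680; DTI 36.8% ≤ 38%; reserves 11.2 ≥ 6 mo → qualifies.
Product C: score 731 ≥ 720; DTI 36.8% ≤ 38%; employment 23 ≥ 18 mo; reserves 11.2 ≥ 9 mo → qualifies.
Qualifying: Product A, Product B, Product C. Lowest rate is 8.29% → Product A.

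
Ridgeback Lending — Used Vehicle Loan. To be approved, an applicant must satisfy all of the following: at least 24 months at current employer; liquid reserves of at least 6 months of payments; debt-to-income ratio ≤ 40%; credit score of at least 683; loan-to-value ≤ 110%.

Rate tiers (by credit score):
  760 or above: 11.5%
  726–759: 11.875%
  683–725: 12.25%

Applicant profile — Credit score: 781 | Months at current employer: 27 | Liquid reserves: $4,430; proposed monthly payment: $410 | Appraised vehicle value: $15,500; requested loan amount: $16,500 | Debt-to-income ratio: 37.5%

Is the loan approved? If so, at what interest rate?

Approved at 11.5%

Credit score 781 ≥ 683 (meets minimum)
Employment 27 ≥ 24 months
LTV: 16,500 ÷ 15,500 = 106.5%, within 110% cap
Reserves: 4,430 ÷ 410 = 10.8 months (meets 6-month minimum)
DTI 37.5% is within the 40% limit
All requirements met. Score 781 falls in the 760 or above tier → 11.5%.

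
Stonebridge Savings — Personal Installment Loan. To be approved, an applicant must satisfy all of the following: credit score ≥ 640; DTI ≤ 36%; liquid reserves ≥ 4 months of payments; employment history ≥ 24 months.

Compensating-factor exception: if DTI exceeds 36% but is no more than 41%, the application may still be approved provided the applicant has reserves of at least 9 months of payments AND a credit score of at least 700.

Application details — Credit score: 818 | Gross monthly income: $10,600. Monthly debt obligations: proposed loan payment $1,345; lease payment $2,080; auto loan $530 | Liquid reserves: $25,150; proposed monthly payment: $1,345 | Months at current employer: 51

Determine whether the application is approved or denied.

Approved

Credit score 818 ≥ 640 (meets base)
Total debts = (1,345 + 2,080 + 530) = 3,955. DTI = 3,955/10,600 = 37.3% > 36% — standard DTI limit exceeded.
Reserves = 25,150/1,345 = 18.7 months ≥ 4
Employment 51 ≥ 24 months
DTI 37.3% is within the 36%–41% exception band; checking compensating factors.
Reserves 18.7 ≥ 9 months; credit score 818 ≥ 700.
Both compensating conditions met → exception applies.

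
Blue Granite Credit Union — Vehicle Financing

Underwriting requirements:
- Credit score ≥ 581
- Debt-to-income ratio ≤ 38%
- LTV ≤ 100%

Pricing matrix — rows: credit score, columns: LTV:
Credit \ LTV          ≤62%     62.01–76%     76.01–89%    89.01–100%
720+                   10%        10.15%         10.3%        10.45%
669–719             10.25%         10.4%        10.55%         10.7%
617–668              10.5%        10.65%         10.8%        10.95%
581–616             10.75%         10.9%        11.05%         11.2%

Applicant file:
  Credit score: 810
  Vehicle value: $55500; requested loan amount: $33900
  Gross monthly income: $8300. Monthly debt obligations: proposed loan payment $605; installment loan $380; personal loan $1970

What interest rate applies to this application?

10%

Credit score 810 ≥ 581; Total monthly debts = (605 + 380 + 1,970) = 2,955. DTI = 2,955/8,300 = 35.6% ≤ 38%
Loan-to-value = 33,900/55,500 = 61.1% — pass (100% max)
Row: 810 falls in 720+. Column: 61.1% falls in ≤62%. Rate = 10%.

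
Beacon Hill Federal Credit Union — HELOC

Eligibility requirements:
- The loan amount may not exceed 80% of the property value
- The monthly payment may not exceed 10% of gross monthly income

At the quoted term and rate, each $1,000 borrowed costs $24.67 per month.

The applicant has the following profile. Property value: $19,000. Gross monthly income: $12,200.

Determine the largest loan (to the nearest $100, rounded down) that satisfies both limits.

Payment cap: 10% × $12,200 = $1,220/month.
At $24.67 per $1,000, that supports 1,220/24.67 × 1,000 ≈ $49,452 → $49,400.
LTV cap: 80% × $19,000 = $15,200 → $15,200.
Binding constraint: loan-to-value.

$15,200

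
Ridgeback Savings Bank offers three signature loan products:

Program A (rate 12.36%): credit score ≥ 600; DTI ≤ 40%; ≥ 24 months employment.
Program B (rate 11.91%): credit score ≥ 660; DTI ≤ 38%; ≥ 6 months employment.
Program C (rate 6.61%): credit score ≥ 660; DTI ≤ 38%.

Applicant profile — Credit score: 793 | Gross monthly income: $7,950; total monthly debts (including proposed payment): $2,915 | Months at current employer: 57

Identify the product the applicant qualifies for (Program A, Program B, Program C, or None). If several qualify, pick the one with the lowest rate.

DTI = 2,915/7,950 = 36.7%.
Program A: score 793 ≥ 600; DTI 36.7% ≤ 40%; employment 57 ≥ 24 mo → qualifies.
Program B: score 793 ≥ 660; DTI 36.7% ≤ 38%; employment 57 ≥ 6 mo → qualifies.
Program C: score 793 ≥ 660; DTI 36.7% ≤ 38% → qualifies.
Qualifying: Program A, Program B, Program C. Lowest rate is 6.61% → Program C.

Program C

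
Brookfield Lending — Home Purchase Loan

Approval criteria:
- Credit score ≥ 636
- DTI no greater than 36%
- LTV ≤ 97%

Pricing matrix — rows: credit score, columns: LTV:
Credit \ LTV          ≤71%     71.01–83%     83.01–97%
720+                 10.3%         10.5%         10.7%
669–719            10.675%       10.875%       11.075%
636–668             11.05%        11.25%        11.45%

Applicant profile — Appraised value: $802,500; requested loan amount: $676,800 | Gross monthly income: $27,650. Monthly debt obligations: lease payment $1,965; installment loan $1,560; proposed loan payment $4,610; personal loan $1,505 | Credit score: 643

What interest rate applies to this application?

Credit score 643 ≥ 636; Total monthly debts = (1,965 + 1,560 + 4,610 + 1,505) = 9,640. DTI: 9,640 ÷ 27,650 = 34.9%, within the 36% cap
Loan-to-value = 676,800/802,500 = 84.3% — pass (97% max)
Score 643 is in the 636–668 band; LTV 84.3% is in the 83.01–97% band → 11.45%.

11.45%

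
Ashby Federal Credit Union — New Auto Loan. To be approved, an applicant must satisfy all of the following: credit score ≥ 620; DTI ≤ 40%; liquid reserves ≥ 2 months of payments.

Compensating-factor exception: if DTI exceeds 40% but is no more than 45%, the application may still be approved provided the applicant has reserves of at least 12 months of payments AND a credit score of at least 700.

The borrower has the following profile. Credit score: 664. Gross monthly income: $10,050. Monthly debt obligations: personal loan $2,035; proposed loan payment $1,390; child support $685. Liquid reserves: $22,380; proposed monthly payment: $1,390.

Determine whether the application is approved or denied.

Denied

Credit score 664 ≥ 620 (meets base)
Total debts = (2,035 + 1,390 + 685) = 4,110. DTI = 4,110/10,050 = 40.9% > 40% — standard DTI limit exceeded.
Reserves: 22,380 ÷ 1,390 = 16.1 months (meets 2-month minimum)
40.9% falls in the override range (40%–45%), so the compensating-factor test applies.
Reserves 16.1 ≥ 12 months; credit score 664 < 700.
Override conditions not both satisfied; exception does not apply.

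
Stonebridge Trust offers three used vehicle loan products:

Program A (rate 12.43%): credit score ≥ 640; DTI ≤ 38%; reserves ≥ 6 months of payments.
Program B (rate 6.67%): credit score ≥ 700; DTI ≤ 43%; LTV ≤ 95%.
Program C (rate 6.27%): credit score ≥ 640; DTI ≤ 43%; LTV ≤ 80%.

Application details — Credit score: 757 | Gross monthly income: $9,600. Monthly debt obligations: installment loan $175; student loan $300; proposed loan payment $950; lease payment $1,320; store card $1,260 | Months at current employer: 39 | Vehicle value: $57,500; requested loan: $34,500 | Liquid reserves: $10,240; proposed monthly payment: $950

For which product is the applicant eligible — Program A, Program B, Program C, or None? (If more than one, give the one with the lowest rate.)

Total debts = (175 + 300 + 950 + 1,320 + 1,260) = 4,005; DTI = 4,005/9,600 = 41.7%.
LTV = 34,500/57,500 = 60%.
Reserves = 10,240/950 = 10.8 months.
Program A: score 757 ≥ 640; DTI 41.7% > 38%; reserves 10.8 ≥ 6 mo → does not qualify.
Program B: score 757 ≥ 700; DTI 41.7% ≤ 43%; LTV 60% ≤ 95% → qualifies.
Program C: score 757 ≥ 640; DTI 41.7% ≤ 43%; LTV 60% ≤ 80% → qualifies.
Qualifying: Program B, Program C. Lowest rate is 6.27% → Program C.

Program C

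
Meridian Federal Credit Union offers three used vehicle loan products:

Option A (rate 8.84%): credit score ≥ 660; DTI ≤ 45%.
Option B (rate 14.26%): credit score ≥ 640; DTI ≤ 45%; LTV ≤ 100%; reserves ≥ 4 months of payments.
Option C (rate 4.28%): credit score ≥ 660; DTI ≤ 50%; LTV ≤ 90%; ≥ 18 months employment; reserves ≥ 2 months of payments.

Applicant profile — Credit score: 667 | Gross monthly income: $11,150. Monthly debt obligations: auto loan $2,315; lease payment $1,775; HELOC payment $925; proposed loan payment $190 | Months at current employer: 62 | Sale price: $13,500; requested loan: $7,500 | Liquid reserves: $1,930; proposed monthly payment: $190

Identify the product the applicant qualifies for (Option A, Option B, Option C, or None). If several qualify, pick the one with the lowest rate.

Total debts = (2,315 + 1,775 + 925 + 190) = 5,205; DTI = 5,205/11,150 = 46.7%.
LTV = 7,500/13,500 = 55.6%.
Reserves = 1,930/190 = 10.2 months.
Option A: score 667 ≥ 660; DTI 46.7% > 45% → does not qualify.
Option B: score 667 ≥ 640; DTI 46.7% > 45%; LTV 55.6% ≤ 100%; reserves 10.2 ≥ 4 mo → does not qualify.
Option C: score 667 ≥ 660; DTI 46.7% ≤ 50%; LTV 55.6% ≤ 90%; employment 62 ≥ 18 mo; reserves 10.2 ≥ 2 mo → qualifies.

Option C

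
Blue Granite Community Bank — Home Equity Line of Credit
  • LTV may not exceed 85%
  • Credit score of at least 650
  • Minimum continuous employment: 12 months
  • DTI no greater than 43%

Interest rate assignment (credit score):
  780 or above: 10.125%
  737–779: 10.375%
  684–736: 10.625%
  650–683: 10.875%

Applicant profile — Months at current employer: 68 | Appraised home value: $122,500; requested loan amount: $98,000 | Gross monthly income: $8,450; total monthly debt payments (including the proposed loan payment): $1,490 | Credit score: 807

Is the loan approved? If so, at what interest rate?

Approved at 10.125%

Credit score 807 ≥ 650 (meets minimum)
Employment 68 ≥ 12 months
LTV = 98,000/122,500 = 80% ≤ 85%
DTI: 1,490 ÷ 8,450 = 17.6%, within the 43% cap
All requirements met. Score 807 falls in the 780 or above tier → 10.125%.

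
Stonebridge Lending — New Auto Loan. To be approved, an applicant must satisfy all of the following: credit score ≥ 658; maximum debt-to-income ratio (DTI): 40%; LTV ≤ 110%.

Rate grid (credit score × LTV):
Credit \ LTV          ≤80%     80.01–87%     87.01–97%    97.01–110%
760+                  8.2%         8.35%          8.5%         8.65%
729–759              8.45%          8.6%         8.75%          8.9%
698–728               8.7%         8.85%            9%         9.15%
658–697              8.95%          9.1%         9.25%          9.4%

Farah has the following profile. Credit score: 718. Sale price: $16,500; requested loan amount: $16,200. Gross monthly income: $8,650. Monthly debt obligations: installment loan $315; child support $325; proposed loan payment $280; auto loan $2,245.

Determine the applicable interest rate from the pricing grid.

Credit score 718 ≥ 658; Total monthly debts = (315 + 325 + 280 + 2,245) = 3,165. Debt-to-income = 3,165/8,650 = 36.6% — meets 40% limit
LTV = 16,200/16,500 = 98.2% ≤ 110%
Row: 718 falls in 698–728. Column: 98.2% falls in 97.01–110%. Rate = 9.15%.

9.15%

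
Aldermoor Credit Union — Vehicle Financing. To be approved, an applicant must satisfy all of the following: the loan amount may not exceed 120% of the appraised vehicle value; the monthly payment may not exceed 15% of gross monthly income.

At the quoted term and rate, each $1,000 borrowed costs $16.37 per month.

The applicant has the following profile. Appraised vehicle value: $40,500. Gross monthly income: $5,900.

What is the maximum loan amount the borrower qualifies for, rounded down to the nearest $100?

Payment cap: 15% × $5,900 = $885/month.
At $16.37 per $1,000, that supports 885/16.37 × 1,000 ≈ $54,062 → $54,000.
LTV cap: 120% × $40,500 = $48,600 → $48,600.
Binding constraint: loan-to-value.

$48,600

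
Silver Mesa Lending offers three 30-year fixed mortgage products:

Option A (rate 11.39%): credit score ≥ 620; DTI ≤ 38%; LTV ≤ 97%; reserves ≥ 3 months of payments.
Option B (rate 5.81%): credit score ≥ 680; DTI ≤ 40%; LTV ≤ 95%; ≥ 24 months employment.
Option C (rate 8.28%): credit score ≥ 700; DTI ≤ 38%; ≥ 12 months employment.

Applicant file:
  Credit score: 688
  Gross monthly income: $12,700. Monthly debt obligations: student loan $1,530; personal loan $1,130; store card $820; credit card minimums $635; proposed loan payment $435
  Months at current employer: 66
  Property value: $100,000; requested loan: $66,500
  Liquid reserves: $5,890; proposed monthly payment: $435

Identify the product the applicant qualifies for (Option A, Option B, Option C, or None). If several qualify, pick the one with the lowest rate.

Total debts = (1,530 + 1,130 + 820 + 635 + 435) = 4,550; DTI = 4,550/12,700 = 35.8%.
LTV = 66,500/100,000 = 66.5%.
Reserves = 5,890/435 = 13.5 months.
Option A: score 688 ≥ 620; DTI 35.8% ≤ 38%; LTV 66.5% ≤ 97%; reserves 13.5 ≥ 3 mo → qualifies.
Option B: score 688 ≥ 680; DTI 35.8% ≤ 40%; LTV 66.5% ≤ 95%; employment 66 ≥ 24 mo → qualifies.
Option C: score 688 < 700; DTI 35.8% ≤ 38%; employment 66 ≥ 12 mo → does not qualify.
Qualifying: Option A, Option B. Lowest rate is 5.81% → Option B.

Option B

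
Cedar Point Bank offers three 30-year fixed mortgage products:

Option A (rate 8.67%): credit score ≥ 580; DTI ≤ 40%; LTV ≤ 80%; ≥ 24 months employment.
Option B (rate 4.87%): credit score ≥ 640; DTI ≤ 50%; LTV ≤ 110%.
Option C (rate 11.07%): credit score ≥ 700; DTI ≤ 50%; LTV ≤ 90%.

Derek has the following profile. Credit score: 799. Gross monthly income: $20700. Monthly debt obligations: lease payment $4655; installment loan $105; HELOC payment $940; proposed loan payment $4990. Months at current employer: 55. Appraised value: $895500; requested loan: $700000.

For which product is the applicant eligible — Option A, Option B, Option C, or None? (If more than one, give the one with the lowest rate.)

None

Total debts = (4,655 + 105 + 940 + 4,990) = 10,690; DTI = 10,690/20,700 = 51.6%.
LTV = 700,000/895,500 = 78.2%.
Option A: score 799 ≥ 580; DTI 51.6% > 40%; LTV 78.2% ≤ 80%; employment 55 ≥ 24 mo → does not qualify.
Option B: score 799 ≥ 640; DTI 51.6% > 50%; LTV 78.2% ≤ 110% → does not qualify.
Option C: score 799 ≥ 700; DTI 51.6% > 50%; LTV 78.2% ≤ 90% → does not qualify.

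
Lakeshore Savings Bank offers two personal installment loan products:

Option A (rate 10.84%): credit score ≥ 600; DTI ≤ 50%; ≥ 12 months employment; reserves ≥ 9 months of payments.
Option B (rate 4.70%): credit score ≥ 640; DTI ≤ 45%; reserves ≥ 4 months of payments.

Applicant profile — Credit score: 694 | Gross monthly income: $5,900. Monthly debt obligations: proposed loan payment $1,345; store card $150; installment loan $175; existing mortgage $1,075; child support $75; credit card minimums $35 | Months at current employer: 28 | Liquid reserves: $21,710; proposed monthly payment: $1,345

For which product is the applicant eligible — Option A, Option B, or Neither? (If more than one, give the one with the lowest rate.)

Total debts = (1,345 + 150 + 175 + 1,075 + 75 + 35) = 2,855; DTI = 2,855/5,900 = 48.4%.
Reserves = 21,710/1,345 = 16.1 months.
Option A: score 694 ≥ 600; DTI 48.4% ≤ 50%; employment 28 ≥ 12 mo; reserves 16.1 ≥ 9 mo → qualifies.
Option B: score 694 ≥ 640; DTI 48.4% > 45%; reserves 16.1 ≥ 4 mo → does not qualify.

Option A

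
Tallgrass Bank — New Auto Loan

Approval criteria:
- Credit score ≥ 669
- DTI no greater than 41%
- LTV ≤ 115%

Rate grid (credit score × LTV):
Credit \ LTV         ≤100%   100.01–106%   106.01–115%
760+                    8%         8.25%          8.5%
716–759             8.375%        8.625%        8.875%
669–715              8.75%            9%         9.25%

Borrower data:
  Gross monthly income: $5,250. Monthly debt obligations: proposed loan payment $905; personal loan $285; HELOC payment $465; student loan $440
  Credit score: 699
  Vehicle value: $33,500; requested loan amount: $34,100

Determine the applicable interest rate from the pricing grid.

Credit score 699 ≥ 669; Total monthly debts = (905 + 285 + 465 + 440) = 2,095. DTI = 2,095/5,250 = 39.9% ≤ 41%
LTV: 34,100 ÷ 33,500 = 101.8%, within 115% cap
Row: 699 falls in 669–715. Column: 101.8% falls in 100.01–106%. Rate = 9%.

9%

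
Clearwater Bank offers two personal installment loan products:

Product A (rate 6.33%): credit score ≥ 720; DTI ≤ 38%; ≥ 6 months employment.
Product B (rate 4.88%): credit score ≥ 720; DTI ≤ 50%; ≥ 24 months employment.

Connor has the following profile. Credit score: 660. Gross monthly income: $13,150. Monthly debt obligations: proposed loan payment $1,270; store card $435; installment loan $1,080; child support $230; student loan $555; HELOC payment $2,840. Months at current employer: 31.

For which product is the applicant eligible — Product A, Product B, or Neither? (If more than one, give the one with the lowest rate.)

Neither

Total debts = (1,270 + 435 + 1,080 + 230 + 555 + 2,840) = 6,410; DTI = 6,410/13,150 = 48.7%.
Product A: score 660 < 720; DTI 48.7% > 38%; employment 31 ≥ 6 mo → does not qualify.
Product B: score 660 < 720; DTI 48.7% ≤ 50%; employment 31 ≥ 24 mo → does not qualify.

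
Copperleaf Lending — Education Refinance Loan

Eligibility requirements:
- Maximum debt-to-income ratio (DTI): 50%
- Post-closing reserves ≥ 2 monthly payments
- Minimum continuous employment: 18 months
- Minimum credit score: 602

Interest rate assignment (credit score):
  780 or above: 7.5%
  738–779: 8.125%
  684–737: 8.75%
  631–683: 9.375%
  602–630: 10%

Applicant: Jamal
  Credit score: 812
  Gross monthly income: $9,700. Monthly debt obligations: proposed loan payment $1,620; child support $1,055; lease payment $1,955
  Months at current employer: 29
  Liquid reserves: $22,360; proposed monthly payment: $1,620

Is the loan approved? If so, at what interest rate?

Credit score 812 ≥ 602 (meets minimum)
Total monthly debts = (1,620 + 1,055 + 1,955) = 4,630. Debt-to-income = 4,630/9,700 = 47.7% — meets 50% limit
Reserves: 22,360 ÷ 1,620 = 13.8 months (meets 2-month minimum)
Employment 29 ≥ 18 months
All requirements met. Score 812 falls in the 780 or above tier → 7.5%.

Approved at 7.5%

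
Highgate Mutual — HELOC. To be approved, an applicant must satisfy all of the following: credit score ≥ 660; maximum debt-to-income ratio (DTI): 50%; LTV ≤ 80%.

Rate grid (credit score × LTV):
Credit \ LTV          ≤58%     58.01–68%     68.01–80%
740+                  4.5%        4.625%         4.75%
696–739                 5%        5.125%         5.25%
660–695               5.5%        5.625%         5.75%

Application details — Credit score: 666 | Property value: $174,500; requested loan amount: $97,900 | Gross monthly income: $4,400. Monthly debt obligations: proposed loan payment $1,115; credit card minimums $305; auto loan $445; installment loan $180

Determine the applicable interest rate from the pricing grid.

Credit score 666 ≥ 660; Total monthly debts = (1,115 + 305 + 445 + 180) = 2,045. Debt-to-income = 2,045/4,400 = 46.5% — meets 50% limit
Loan-to-value = 97,900/174,500 = 56.1% — pass (80% max)
Score 666 is in the 660–695 band; LTV 56.1% is in the ≤58% band → 5.5%.

5.5%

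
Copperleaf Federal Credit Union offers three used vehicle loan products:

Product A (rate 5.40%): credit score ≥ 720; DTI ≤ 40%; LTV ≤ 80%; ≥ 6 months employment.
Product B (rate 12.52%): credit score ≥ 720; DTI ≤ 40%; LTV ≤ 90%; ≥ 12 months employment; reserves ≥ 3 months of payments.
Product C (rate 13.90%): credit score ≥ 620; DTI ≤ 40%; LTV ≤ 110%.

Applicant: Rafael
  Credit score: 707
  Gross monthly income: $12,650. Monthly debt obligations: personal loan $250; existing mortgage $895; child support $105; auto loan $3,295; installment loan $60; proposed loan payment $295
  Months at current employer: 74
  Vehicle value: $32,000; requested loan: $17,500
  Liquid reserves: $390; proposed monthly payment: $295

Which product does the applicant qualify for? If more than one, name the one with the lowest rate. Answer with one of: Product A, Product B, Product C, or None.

Product C

Total debts = (250 + 895 + 105 + 3,295 + 60 + 295) = 4,900; DTI = 4,900/12,650 = 38.7%.
LTV = 17,500/32,000 = 54.7%.
Reserves = 390/295 = 1.3 months.
Product A: score 707 < 720; DTI 38.7% ≤ 40%; LTV 54.7% ≤ 80%; employment 74 ≥ 6 mo → does not qualify.
Product B: score 707 < 720; DTI 38.7% ≤ 40%; LTV 54.7% ≤ 90%; employment 74 ≥ 12 mo; reserves 1.3 < 3 mo → does not qualify.
Product C: score 707 ≥ 620; DTI 38.7% ≤ 40%; LTV 54.7% ≤ 110% → qualifies.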